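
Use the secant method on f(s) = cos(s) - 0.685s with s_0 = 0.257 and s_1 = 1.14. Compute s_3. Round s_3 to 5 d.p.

f(s_0) = 0.791112, f(s_1) = -0.363305
s_2 = 1.140000 - (-0.363305)·(1.140000 - 0.257000)/(-0.363305 - (0.791112)) = 0.862112; f(s_2) = 0.060289
s_3 = 0.862112 - (0.060289)·(0.862112 - 1.140000)/(0.060289 - (-0.363305)) = 0.901663; f(s_3) = 0.002667

0.90166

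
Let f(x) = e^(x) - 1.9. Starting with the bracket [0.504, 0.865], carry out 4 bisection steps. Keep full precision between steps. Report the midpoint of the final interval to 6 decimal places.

0.650656

f(0.504000) = -0.244671, f(0.865000) = 0.475006 (opposite signs)
step 1: m = 0.684500, f(m) = 0.082780 > 0 → root in [0.504000, 0.684500]
step 2: m = 0.594250, f(m) = -0.088328 < 0 → root in [0.594250, 0.684500]
step 3: m = 0.639375, f(m) = -0.004704 < 0 → root in [0.639375, 0.684500]
step 4: m = 0.661938, f(m) = 0.038545 > 0 → root in [0.639375, 0.661938]
Midpoint of [0.639375, 0.661938] = 0.650656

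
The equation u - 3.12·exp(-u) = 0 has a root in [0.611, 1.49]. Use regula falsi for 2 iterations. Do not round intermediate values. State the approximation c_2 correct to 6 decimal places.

f(0.611000) = -1.082560, f(1.490000) = 0.786837
step 1: c = 1.120025, f(c) = 0.102058 > 0 → new bracket [0.611000, 1.120025]
step 2: c = 1.076171, f(c) = 0.012569 > 0 → new bracket [0.611000, 1.076171]

1.076171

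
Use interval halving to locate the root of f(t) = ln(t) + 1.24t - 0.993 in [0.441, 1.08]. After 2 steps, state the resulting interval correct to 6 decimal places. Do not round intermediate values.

[0.760500, 0.920250]

f(0.441000) = -1.264870, f(1.080000) = 0.423161 (opposite signs)
step 1: m = 0.760500, f(m) = -0.323759 < 0 → root in [0.760500, 1.080000]
step 2: m = 0.920250, f(m) = 0.065000 > 0 → root in [0.760500, 0.920250]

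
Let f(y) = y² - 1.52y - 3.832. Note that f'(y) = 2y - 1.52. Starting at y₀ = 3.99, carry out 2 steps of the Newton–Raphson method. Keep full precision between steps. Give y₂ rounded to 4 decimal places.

2.8684

Newton update: y ← y − f(y)/f'(y).
y_0 = 3.990000: f = 6.023300, f' = 6.460000 → y_1 = 3.990000 - (6.023300)/(6.460000) = 3.057601
y_1 = 3.057601: f = 0.869369, f' = 4.595201 → y_2 = 3.057601 - (0.869369)/(4.595201) = 2.868410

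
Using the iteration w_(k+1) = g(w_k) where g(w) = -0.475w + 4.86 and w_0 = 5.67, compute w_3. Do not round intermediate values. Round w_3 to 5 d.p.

w_1 = g(5.670000) = 2.166750
w_2 = g(2.166750) = 3.830794
w_3 = g(3.830794) = 3.040373

3.04037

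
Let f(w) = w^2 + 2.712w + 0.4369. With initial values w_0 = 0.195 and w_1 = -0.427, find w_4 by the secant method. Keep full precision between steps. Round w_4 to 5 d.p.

f(w_0) = 1.003765, f(w_1) = -0.538795
w_2 = -0.427000 - (-0.538795)·(-0.427000 - 0.195000)/(-0.538795 - (1.003765)) = -0.209744; f(w_2) = -0.087933
w_3 = -0.209744 - (-0.087933)·(-0.209744 - -0.427000)/(-0.087933 - (-0.538795)) = -0.167372; f(w_3) = 0.011001
w_4 = -0.167372 - (0.011001)·(-0.167372 - -0.209744)/(0.011001 - (-0.087933)) = -0.172083; f(w_4) = -0.000177

-0.17208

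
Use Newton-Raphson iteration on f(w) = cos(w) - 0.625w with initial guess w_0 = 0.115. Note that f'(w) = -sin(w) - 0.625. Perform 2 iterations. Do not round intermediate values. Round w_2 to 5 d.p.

0.96028

w_0 = 0.115000: f = 0.921520, f' = -0.739747 → w_1 = 0.115000 - (0.921520)/(-0.739747) = 1.360723
w_1 = 1.360723: f = -0.641921, f' = -1.603016 → w_2 = 1.360723 - (-0.641921)/(-1.603016) = 0.960278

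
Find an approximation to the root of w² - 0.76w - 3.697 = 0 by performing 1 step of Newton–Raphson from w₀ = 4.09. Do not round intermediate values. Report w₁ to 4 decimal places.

2.7527

Newton update: w ← w − f(w)/f'(w).
f'(w) = 2w - 0.76
w_0 = 4.090000: f = 9.922700, f' = 7.420000 → w_1 = 4.090000 - (9.922700)/(7.420000) = 2.752709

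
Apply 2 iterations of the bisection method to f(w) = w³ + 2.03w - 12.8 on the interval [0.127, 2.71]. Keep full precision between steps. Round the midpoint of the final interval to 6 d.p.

1.741375

f(0.127000) = -12.540142, f(2.710000) = 12.603811 (opposite signs)
step 1: m = 1.418500, f(m) = -7.066221 < 0 → root in [1.418500, 2.710000]
step 2: m = 2.064250, f(m) = 0.186461 > 0 → root in [1.418500, 2.064250]
Midpoint of [1.418500, 2.064250] = 1.741375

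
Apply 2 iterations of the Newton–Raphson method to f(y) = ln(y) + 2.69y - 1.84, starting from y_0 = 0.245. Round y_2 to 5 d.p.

0.77174

f'(y) = 1/y + 2.69
y_0 = 0.245000: f = -2.587447, f' = 6.771633 → y_1 = 0.245000 - (-2.587447)/(6.771633) = 0.627101
y_1 = 0.627101: f = -0.619746, f' = 4.284640 → y_2 = 0.627101 - (-0.619746)/(4.284640) = 0.771745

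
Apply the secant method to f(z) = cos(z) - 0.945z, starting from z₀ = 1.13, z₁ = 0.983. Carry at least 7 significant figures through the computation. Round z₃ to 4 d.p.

Secant update: z_(k+1) = z_k − f(z_k)·(z_k − z_(k-1))/(f(z_k) − f(z_(k-1))).
f(z_0) = -0.641190, f(z_1) = -0.374406
z_2 = 0.983000 - (-0.374406)·(0.983000 - 1.130000)/(-0.374406 - (-0.641190)) = 0.776699; f(z_2) = -0.020749
z_3 = 0.776699 - (-0.020749)·(0.776699 - 0.983000)/(-0.020749 - (-0.374406)) = 0.764595; f(z_3) = -0.000880

0.7646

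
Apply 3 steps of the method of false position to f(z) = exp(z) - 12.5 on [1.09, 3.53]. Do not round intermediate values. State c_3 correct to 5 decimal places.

2.39083

False-position update: c = (a·f(b) − b·f(a))/(f(b) − f(a)); replace the endpoint whose sign matches f(c).
f(1.090000) = -9.525726, f(3.530000) = 21.623968
step 1: c = 1.836164, f(c) = -6.227571 < 0 → new bracket [1.836164, 3.530000]
step 2: c = 2.214903, f(c) = -3.339475 < 0 → new bracket [2.214903, 3.530000]
step 3: c = 2.390830, f(c) = -1.577444 < 0 → new bracket [2.390830, 3.530000]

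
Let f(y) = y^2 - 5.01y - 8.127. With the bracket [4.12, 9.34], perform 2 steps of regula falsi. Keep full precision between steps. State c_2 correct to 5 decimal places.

6.05784

False-position update: c = (a·f(b) − b·f(a))/(f(b) − f(a)); replace the endpoint whose sign matches f(c).
f(4.120000) = -11.793800, f(9.340000) = 32.315200
step 1: c = 5.515716, f(c) = -5.337614 < 0 → new bracket [5.515716, 9.340000]
step 2: c = 6.057842, f(c) = -1.779342 < 0 → new bracket [6.057842, 9.340000]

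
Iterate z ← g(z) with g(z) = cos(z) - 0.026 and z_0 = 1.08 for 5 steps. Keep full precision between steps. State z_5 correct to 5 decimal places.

0.67683

z_1 = g(1.080000) = 0.445328
z_2 = g(0.445328) = 0.876469
z_3 = g(0.876469) = 0.613868
z_4 = g(0.613868) = 0.791426
z_5 = g(0.791426) = 0.676832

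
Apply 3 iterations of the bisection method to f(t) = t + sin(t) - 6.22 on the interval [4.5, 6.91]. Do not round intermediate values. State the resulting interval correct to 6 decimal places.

f(4.500000) = -2.697530, f(6.910000) = 1.276568 (opposite signs)
step 1: m = 5.705000, f(m) = -1.061505 < 0 → root in [5.705000, 6.910000]
step 2: m = 6.307500, f(m) = 0.111812 > 0 → root in [5.705000, 6.307500]
step 3: m = 6.006250, f(m) = -0.487159 < 0 → root in [6.006250, 6.307500]

[6.006250, 6.307500]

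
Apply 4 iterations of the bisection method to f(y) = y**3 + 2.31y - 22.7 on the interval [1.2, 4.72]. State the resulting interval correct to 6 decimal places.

f(1.200000) = -18.200000, f(4.720000) = 93.357248 (opposite signs)
step 1: m = 2.960000, f(m) = 10.071936 > 0 → root in [1.200000, 2.960000]
step 2: m = 2.080000, f(m) = -8.896288 < 0 → root in [2.080000, 2.960000]
step 3: m = 2.520000, f(m) = -0.875792 < 0 → root in [2.520000, 2.960000]
step 4: m = 2.740000, f(m) = 4.200224 > 0 → root in [2.520000, 2.740000]

[2.520000, 2.740000]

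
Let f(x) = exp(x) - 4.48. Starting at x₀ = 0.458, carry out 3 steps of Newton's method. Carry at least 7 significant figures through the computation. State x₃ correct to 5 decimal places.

1.52734

f'(x) = exp(x)
x_0 = 0.458000: f = -2.899091, f' = 1.580909 → x_1 = 0.458000 - (-2.899091)/(1.580909) = 2.291813
x_1 = 2.291813: f = 5.412854, f' = 9.892854 → x_2 = 2.291813 - (5.412854)/(9.892854) = 1.744665
x_2 = 1.744665: f = 1.243983, f' = 5.723983 → x_3 = 1.744665 - (1.243983)/(5.723983) = 1.527337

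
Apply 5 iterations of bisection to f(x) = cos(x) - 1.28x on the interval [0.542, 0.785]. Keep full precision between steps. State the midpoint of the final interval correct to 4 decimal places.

0.6293

f(0.542000) = 0.162919, f(0.785000) = -0.297412 (opposite signs)
step 1: m = 0.663500, f(m) = -0.061439 < 0 → root in [0.542000, 0.663500]
step 2: m = 0.602750, f(m) = 0.052260 > 0 → root in [0.602750, 0.663500]
step 3: m = 0.633125, f(m) = -0.004218 < 0 → root in [0.602750, 0.633125]
step 4: m = 0.617938, f(m) = 0.024115 > 0 → root in [0.617938, 0.633125]
step 5: m = 0.625531, f(m) = 0.009972 > 0 → root in [0.625531, 0.633125]
Midpoint of [0.625531, 0.633125] = 0.629328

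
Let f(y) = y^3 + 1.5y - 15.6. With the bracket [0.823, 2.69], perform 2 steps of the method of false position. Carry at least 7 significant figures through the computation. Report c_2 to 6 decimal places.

2.255614

f(0.823000) = -13.808058, f(2.690000) = 7.900109
step 1: c = 2.010555, f(c) = -4.456837 < 0 → new bracket [2.010555, 2.690000]
step 2: c = 2.255614, f(c) = -0.740485 < 0 → new bracket [2.255614, 2.690000]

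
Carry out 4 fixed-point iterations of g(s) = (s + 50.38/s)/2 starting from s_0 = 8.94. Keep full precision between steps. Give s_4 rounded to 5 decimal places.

s_1 = g(8.940000) = 7.287673
s_2 = g(7.287673) = 7.100358
s_3 = g(7.100358) = 7.097887
s_4 = g(7.097887) = 7.097887

7.09789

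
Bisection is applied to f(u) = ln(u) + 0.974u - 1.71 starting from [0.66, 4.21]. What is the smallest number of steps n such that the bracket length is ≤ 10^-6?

22

Initial width b − a = 4.21 − 0.66 = 3.550000.
After n steps the width is (b−a)/2^n; need (b−a)/2^n ≤ 10^-6.
So n ≥ log₂(3.550000/10^-6) = log₂(3550000.0000) ≈ 21.7594.
Hence n = 22.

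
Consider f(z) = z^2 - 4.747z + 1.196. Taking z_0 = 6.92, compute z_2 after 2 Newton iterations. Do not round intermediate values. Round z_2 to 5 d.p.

4.55766

f'(z) = 2z - 4.747
z_0 = 6.920000: f = 16.233160, f' = 9.093000 → z_1 = 6.920000 - (16.233160)/(9.093000) = 5.134763
z_1 = 5.134763: f = 3.187071, f' = 5.522526 → z_2 = 5.134763 - (3.187071)/(5.522526) = 4.557659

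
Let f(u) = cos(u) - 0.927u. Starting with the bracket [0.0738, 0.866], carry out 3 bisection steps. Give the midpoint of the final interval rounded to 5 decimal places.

0.81649

f(0.073800) = 0.928865, f(0.866000) = -0.154903 (opposite signs)
step 1: m = 0.469900, f(m) = 0.456016 > 0 → root in [0.469900, 0.866000]
step 2: m = 0.667950, f(m) = 0.165903 > 0 → root in [0.667950, 0.866000]
step 3: m = 0.766975, f(m) = 0.009027 > 0 → root in [0.766975, 0.866000]
Midpoint of [0.766975, 0.866000] = 0.816488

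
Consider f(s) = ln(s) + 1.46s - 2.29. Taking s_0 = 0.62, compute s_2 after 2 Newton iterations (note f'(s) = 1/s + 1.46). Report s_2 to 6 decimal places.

s_0 = 0.620000: f = -1.862836, f' = 3.072903 → s_1 = 0.620000 - (-1.862836)/(3.072903) = 1.226214
s_1 = 1.226214: f = -0.295797, f' = 2.275519 → s_2 = 1.226214 - (-0.295797)/(2.275519) = 1.356205

1.356205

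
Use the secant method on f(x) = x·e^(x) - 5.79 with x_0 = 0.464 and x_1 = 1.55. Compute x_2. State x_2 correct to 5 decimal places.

1.29975

f(x_0) = -5.052044, f(x_1) = 1.512779
x_2 = 1.550000 - (1.512779)·(1.550000 - 0.464000)/(1.512779 - (-5.052044)) = 1.299745; f(x_2) = -1.022064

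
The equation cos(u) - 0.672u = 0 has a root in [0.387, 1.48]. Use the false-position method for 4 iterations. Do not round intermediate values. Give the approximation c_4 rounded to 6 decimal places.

False-position update: c = (a·f(b) − b·f(a))/(f(b) − f(a)); replace the endpoint whose sign matches f(c).
f(0.387000) = 0.665981, f(1.480000) = -0.903888
step 1: c = 0.850680, f(c) = 0.087815 > 0 → new bracket [0.850680, 1.480000]
step 2: c = 0.906406, f(c) = 0.007474 > 0 → new bracket [0.906406, 1.480000]
step 3: c = 0.911110, f(c) = 0.000603 > 0 → new bracket [0.911110, 1.480000]
step 4: c = 0.911489, f(c) = 0.000048 > 0 → new bracket [0.911489, 1.480000]

0.911489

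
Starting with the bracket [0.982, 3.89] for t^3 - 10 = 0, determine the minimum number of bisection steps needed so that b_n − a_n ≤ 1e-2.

Initial width b − a = 3.89 − 0.982 = 2.908000.
After n steps the width is (b−a)/2^n; need (b−a)/2^n ≤ 1e-2.
So n ≥ log₂(2.908000/1e-2) = log₂(290.8000) ≈ 8.1839.
Hence n = 9.

9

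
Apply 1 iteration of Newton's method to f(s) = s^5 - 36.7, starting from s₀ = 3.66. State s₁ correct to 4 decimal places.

Newton update: s ← s − f(s)/f'(s).
f'(s) = 5s⁴
s_0 = 3.660000: f = 620.058084, f' = 897.210497 → s_1 = 3.660000 - (620.058084)/(897.210497) = 2.968905

2.9689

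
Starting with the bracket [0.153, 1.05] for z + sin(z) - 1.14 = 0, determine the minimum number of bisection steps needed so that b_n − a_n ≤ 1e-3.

10

Initial width b − a = 1.05 − 0.153 = 0.897000.
After n steps the width is (b−a)/2^n; need (b−a)/2^n ≤ 1e-3.
So n ≥ log₂(0.897000/1e-3) = log₂(897.0000) ≈ 9.8090.
Hence n = 10.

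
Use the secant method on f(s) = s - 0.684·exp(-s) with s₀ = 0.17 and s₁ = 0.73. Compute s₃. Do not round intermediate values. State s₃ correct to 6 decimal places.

0.439861

Secant update: s_(k+1) = s_k − f(s_k)·(s_k − s_(k-1))/(f(s_k) − f(s_(k-1))).
f(s_0) = -0.407067, f(s_1) = 0.400374
s_2 = 0.730000 - (0.400374)·(0.730000 - 0.170000)/(0.400374 - (-0.407067)) = 0.452321; f(s_2) = 0.017194
s_3 = 0.452321 - (0.017194)·(0.452321 - 0.730000)/(0.017194 - (0.400374)) = 0.439861; f(s_3) = -0.000722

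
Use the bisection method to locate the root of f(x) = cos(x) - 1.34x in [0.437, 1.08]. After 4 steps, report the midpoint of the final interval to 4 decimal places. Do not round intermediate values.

0.6178

f(0.437000) = 0.320445, f(1.080000) = -0.975872 (opposite signs)
step 1: m = 0.758500, f(m) = -0.290521 < 0 → root in [0.437000, 0.758500]
step 2: m = 0.597750, f(m) = 0.025619 > 0 → root in [0.597750, 0.758500]
step 3: m = 0.678125, f(m) = -0.129937 < 0 → root in [0.597750, 0.678125]
step 4: m = 0.637938, f(m) = -0.051510 < 0 → root in [0.597750, 0.637938]
Midpoint of [0.597750, 0.637938] = 0.617844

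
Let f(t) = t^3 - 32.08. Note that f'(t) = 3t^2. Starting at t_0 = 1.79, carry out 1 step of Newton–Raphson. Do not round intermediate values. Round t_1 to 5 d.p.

4.53072

t_0 = 1.790000: f = -26.344661, f' = 9.612300 → t_1 = 1.790000 - (-26.344661)/(9.612300) = 4.530724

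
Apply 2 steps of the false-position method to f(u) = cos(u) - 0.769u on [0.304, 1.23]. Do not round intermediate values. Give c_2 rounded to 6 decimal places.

f(0.304000) = 0.720371, f(1.230000) = -0.611632
step 1: c = 0.804797, f(c) = 0.074368 > 0 → new bracket [0.804797, 1.230000]
step 2: c = 0.850893, f(c) = 0.004976 > 0 → new bracket [0.850893, 1.230000]

0.850893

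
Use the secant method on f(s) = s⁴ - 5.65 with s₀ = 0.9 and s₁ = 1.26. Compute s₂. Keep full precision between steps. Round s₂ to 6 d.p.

f(s_0) = -4.993900, f(s_1) = -3.129526
s_2 = 1.260000 - (-3.129526)·(1.260000 - 0.900000)/(-3.129526 - (-4.993900)) = 1.864294; f(s_2) = 6.429735

1.864294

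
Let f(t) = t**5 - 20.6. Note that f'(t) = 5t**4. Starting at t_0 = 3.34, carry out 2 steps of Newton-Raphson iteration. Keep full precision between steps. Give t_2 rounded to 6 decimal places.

2.241026

t_0 = 3.340000: f = 395.054354, f' = 622.237057 → t_1 = 3.340000 - (395.054354)/(622.237057) = 2.705106
t_1 = 2.705106: f = 124.251075, f' = 267.736377 → t_2 = 2.705106 - (124.251075)/(267.736377) = 2.241026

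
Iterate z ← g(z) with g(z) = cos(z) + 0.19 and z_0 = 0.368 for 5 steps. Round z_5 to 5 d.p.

0.93619

z_1 = g(0.368000) = 1.123049
z_2 = g(1.123049) = 0.622936
z_3 = g(0.622936) = 1.002169
z_4 = g(1.002169) = 0.728476
z_5 = g(0.728476) = 0.936190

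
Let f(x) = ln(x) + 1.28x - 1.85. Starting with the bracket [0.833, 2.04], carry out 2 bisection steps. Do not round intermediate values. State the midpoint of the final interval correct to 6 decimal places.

1.285625

f(0.833000) = -0.966482, f(2.040000) = 1.474150 (opposite signs)
step 1: m = 1.436500, f(m) = 0.350930 > 0 → root in [0.833000, 1.436500]
step 2: m = 1.134750, f(m) = -0.271108 < 0 → root in [1.134750, 1.436500]
Midpoint of [1.134750, 1.436500] = 1.285625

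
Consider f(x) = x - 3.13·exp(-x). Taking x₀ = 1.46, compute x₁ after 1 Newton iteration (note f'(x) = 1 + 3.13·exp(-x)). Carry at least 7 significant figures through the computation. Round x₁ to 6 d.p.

x_0 = 1.460000: f = 0.733100, f' = 1.726900 → x_1 = 1.460000 - (0.733100)/(1.726900) = 1.035482

1.035482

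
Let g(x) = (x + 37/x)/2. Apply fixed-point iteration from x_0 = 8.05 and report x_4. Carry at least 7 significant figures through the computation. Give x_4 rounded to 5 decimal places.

6.08276

x_1 = g(8.050000) = 6.323137
x_2 = g(6.323137) = 6.087331
x_3 = g(6.087331) = 6.082764
x_4 = g(6.082764) = 6.082763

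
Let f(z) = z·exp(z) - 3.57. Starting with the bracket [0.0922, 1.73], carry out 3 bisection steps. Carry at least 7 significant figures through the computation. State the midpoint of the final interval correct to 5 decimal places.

f(0.092200) = -3.468895, f(1.730000) = 6.188331 (opposite signs)
step 1: m = 0.911100, f(m) = -1.304043 < 0 → root in [0.911100, 1.730000]
step 2: m = 1.320550, f(m) = 1.376095 > 0 → root in [0.911100, 1.320550]
step 3: m = 1.115825, f(m) = -0.164407 < 0 → root in [1.115825, 1.320550]
Midpoint of [1.115825, 1.320550] = 1.218187

1.21819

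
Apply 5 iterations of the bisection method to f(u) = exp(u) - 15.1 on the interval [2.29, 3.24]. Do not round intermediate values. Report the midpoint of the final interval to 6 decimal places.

f(2.290000) = -5.225062, f(3.240000) = 10.433722 (opposite signs)
step 1: m = 2.765000, f(m) = 0.779040 > 0 → root in [2.290000, 2.765000]
step 2: m = 2.527500, f(m) = -2.577838 < 0 → root in [2.527500, 2.765000]
step 3: m = 2.646250, f(m) = -0.998940 < 0 → root in [2.646250, 2.765000]
step 4: m = 2.705625, f(m) = -0.136334 < 0 → root in [2.705625, 2.765000]
step 5: m = 2.735313, f(m) = 0.314560 > 0 → root in [2.705625, 2.735313]
Midpoint of [2.705625, 2.735313] = 2.720469

2.720469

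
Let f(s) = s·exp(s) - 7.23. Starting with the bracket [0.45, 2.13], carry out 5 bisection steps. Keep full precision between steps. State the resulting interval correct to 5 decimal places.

f(0.450000) = -6.524260, f(2.130000) = 10.693666 (opposite signs)
step 1: m = 1.290000, f(m) = -2.543705 < 0 → root in [1.290000, 2.130000]
step 2: m = 1.710000, f(m) = 2.224524 > 0 → root in [1.290000, 1.710000]
step 3: m = 1.500000, f(m) = -0.507466 < 0 → root in [1.500000, 1.710000]
step 4: m = 1.605000, f(m) = 0.759465 > 0 → root in [1.500000, 1.605000]
step 5: m = 1.552500, f(m) = 0.102867 > 0 → root in [1.500000, 1.552500]

[1.50000, 1.55250]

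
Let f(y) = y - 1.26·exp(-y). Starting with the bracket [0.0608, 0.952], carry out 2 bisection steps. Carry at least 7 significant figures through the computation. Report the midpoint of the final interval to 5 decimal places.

0.61780

f(0.060800) = -1.124874, f(0.952000) = 0.465680 (opposite signs)
step 1: m = 0.506400, f(m) = -0.252953 < 0 → root in [0.506400, 0.952000]
step 2: m = 0.729200, f(m) = 0.121509 > 0 → root in [0.506400, 0.729200]
Midpoint of [0.506400, 0.729200] = 0.617800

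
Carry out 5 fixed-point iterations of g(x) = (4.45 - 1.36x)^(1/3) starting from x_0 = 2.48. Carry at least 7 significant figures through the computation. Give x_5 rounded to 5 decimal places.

x_1 = g(2.480000) = 1.025098
x_2 = g(1.025098) = 1.451147
x_3 = g(1.451147) = 1.352932
x_4 = g(1.352932) = 1.376832
x_5 = g(1.376832) = 1.371092

1.37109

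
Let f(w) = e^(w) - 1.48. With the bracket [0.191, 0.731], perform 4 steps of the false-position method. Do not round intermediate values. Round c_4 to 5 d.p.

0.39191

f(0.191000) = -0.269541, f(0.731000) = 0.597157
step 1: c = 0.358939, f(c) = -0.048191 < 0 → new bracket [0.358939, 0.731000]
step 2: c = 0.386722, f(c) = -0.007853 < 0 → new bracket [0.386722, 0.731000]
step 3: c = 0.391191, f(c) = -0.001260 < 0 → new bracket [0.391191, 0.731000]
step 4: c = 0.391906, f(c) = -0.000202 < 0 → new bracket [0.391906, 0.731000]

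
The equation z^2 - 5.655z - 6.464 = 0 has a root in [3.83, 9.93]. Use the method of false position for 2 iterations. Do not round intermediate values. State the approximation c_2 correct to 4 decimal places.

6.2447

f(3.830000) = -13.453750, f(9.930000) = 35.986750
step 1: c = 5.489932, f(c) = -7.370211 < 0 → new bracket [5.489932, 9.930000]
step 2: c = 6.244695, f(c) = -2.781532 < 0 → new bracket [6.244695, 9.930000]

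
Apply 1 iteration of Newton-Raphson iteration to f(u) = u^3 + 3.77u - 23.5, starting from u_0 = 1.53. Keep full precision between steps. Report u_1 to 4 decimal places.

Newton update: u ← u − f(u)/f'(u).
f'(u) = 3u^2 + 3.77
u_0 = 1.530000: f = -14.150323, f' = 10.792700 → u_1 = 1.530000 - (-14.150323)/(10.792700) = 2.841101

2.8411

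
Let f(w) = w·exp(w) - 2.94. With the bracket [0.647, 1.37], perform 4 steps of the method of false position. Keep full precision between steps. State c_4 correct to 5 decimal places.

1.03849

False-position update: c = (a·f(b) − b·f(a))/(f(b) − f(a)); replace the endpoint whose sign matches f(c).
f(0.647000) = -1.704358, f(1.370000) = 2.451430
step 1: c = 0.943514, f(c) = -0.516118 < 0 → new bracket [0.943514, 1.370000]
step 2: c = 1.017689, f(c) = -0.124265 < 0 → new bracket [1.017689, 1.370000]
step 3: c = 1.034686, f(c) = -0.028162 < 0 → new bracket [1.034686, 1.370000]
step 4: c = 1.038495, f(c) = -0.006293 < 0 → new bracket [1.038495, 1.370000]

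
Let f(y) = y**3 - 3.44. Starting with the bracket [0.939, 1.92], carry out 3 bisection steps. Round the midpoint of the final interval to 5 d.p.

f(0.939000) = -2.612064, f(1.920000) = 3.637888 (opposite signs)
step 1: m = 1.429500, f(m) = -0.518859 < 0 → root in [1.429500, 1.920000]
step 2: m = 1.674750, f(m) = 1.257318 > 0 → root in [1.429500, 1.674750]
step 3: m = 1.552125, f(m) = 0.299212 > 0 → root in [1.429500, 1.552125]
Midpoint of [1.429500, 1.552125] = 1.490813

1.49081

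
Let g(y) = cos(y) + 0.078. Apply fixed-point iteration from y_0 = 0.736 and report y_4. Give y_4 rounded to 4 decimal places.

0.7731

y_1 = g(0.736000) = 0.819160
y_2 = g(0.819160) = 0.760835
y_3 = g(0.760835) = 0.802260
y_4 = g(0.802260) = 0.773083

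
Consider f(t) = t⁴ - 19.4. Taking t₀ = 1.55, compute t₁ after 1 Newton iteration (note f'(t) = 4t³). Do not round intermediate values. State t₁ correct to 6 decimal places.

2.464907

t_0 = 1.550000: f = -13.627994, f' = 14.895500 → t_1 = 1.550000 - (-13.627994)/(14.895500) = 2.464907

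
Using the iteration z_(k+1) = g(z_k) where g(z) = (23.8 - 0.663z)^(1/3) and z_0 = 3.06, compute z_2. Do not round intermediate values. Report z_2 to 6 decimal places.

z_1 = g(3.060000) = 2.792293
z_2 = g(2.792293) = 2.799860

2.799860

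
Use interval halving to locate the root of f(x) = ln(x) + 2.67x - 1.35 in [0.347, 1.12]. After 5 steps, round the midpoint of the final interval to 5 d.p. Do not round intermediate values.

0.64895

f(0.347000) = -1.481940, f(1.120000) = 1.753729 (opposite signs)
step 1: m = 0.733500, f(m) = 0.298517 > 0 → root in [0.347000, 0.733500]
step 2: m = 0.540250, f(m) = -0.523256 < 0 → root in [0.540250, 0.733500]
step 3: m = 0.636875, f(m) = -0.100726 < 0 → root in [0.636875, 0.733500]
step 4: m = 0.685188, f(m) = 0.101388 > 0 → root in [0.636875, 0.685188]
step 5: m = 0.661031, f(m) = 0.000999 > 0 → root in [0.636875, 0.661031]
Midpoint of [0.636875, 0.661031] = 0.648953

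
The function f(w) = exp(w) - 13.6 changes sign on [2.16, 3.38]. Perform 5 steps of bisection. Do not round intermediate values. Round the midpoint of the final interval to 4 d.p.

2.5984

f(2.160000) = -4.928862, f(3.380000) = 15.770771 (opposite signs)
step 1: m = 2.770000, f(m) = 2.358634 > 0 → root in [2.160000, 2.770000]
step 2: m = 2.465000, f(m) = -1.836518 < 0 → root in [2.465000, 2.770000]
step 3: m = 2.617500, f(m) = 0.101427 > 0 → root in [2.465000, 2.617500]
step 4: m = 2.541250, f(m) = -0.904470 < 0 → root in [2.541250, 2.617500]
step 5: m = 2.579375, f(m) = -0.411107 < 0 → root in [2.579375, 2.617500]
Midpoint of [2.579375, 2.617500] = 2.598437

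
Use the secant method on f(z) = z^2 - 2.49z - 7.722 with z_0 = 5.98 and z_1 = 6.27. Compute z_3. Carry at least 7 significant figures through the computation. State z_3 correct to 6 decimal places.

f(z_0) = 13.148200, f(z_1) = 15.978600
z_2 = 6.270000 - (15.978600)·(6.270000 - 5.980000)/(15.978600 - (13.148200)) = 4.632848; f(z_2) = 2.205492
z_3 = 4.632848 - (2.205492)·(4.632848 - 6.270000)/(2.205492 - (15.978600)) = 4.370691; f(z_3) = 0.497918

4.370691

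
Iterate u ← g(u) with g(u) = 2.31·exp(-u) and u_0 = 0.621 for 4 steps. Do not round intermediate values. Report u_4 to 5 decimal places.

u_1 = g(0.621000) = 1.241410
u_2 = g(1.241410) = 0.667536
u_3 = g(0.667536) = 1.184963
u_4 = g(1.184963) = 0.706300

0.70630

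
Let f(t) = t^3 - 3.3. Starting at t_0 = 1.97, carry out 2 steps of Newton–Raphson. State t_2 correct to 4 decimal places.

Newton update: t ← t − f(t)/f'(t).
f'(t) = 3t^2
t_0 = 1.970000: f = 4.345373, f' = 11.642700 → t_1 = 1.970000 - (4.345373)/(11.642700) = 1.596773
t_1 = 1.596773: f = 0.771265, f' = 7.649050 → t_2 = 1.596773 - (0.771265)/(7.649050) = 1.495941

1.4959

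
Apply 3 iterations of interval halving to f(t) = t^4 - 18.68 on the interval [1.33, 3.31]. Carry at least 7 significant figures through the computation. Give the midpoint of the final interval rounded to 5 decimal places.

2.19625

f(1.330000) = -15.550993, f(3.310000) = 101.356127 (opposite signs)
step 1: m = 2.320000, f(m) = 10.290230 > 0 → root in [1.330000, 2.320000]
step 2: m = 1.825000, f(m) = -7.586937 < 0 → root in [1.825000, 2.320000]
step 3: m = 2.072500, f(m) = -0.230774 < 0 → root in [2.072500, 2.320000]
Midpoint of [2.072500, 2.320000] = 2.196250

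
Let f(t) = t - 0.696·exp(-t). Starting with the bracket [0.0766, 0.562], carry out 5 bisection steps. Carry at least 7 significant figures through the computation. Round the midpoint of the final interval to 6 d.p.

f(0.076600) = -0.568077, f(0.562000) = 0.165233 (opposite signs)
step 1: m = 0.319300, f(m) = -0.186454 < 0 → root in [0.319300, 0.562000]
step 2: m = 0.440650, f(m) = -0.007308 < 0 → root in [0.440650, 0.562000]
step 3: m = 0.501325, f(m) = 0.079739 > 0 → root in [0.440650, 0.501325]
step 4: m = 0.470988, f(m) = 0.036415 > 0 → root in [0.440650, 0.470988]
step 5: m = 0.455819, f(m) = 0.014604 > 0 → root in [0.440650, 0.455819]
Midpoint of [0.440650, 0.455819] = 0.448234

0.448234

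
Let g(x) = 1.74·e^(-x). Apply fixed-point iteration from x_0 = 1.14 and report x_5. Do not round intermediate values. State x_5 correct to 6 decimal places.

0.696298

x_1 = g(1.140000) = 0.556485
x_2 = g(0.556485) = 0.997403
x_3 = g(0.997403) = 0.641775
x_4 = g(0.641775) = 0.915862
x_5 = g(0.915862) = 0.696298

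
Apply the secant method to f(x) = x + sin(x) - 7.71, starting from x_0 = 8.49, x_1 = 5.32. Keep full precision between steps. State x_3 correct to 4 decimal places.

7.0856

Secant update: x_(k+1) = x_k − f(x_k)·(x_k − x_(k-1))/(f(x_k) − f(x_(k-1))).
f(x_0) = 1.584467, f(x_1) = -3.211014
x_2 = 5.320000 - (-3.211014)·(5.320000 - 8.490000)/(-3.211014 - (1.584467)) = 7.442605; f(x_2) = 0.649177
x_3 = 7.442605 - (0.649177)·(7.442605 - 5.320000)/(0.649177 - (-3.211014)) = 7.085642; f(x_3) = 0.094708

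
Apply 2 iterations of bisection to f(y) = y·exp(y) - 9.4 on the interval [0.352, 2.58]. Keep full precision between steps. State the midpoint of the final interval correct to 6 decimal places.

f(0.352000) = -8.899488, f(2.580000) = 24.648616 (opposite signs)
step 1: m = 1.466000, f(m) = -3.049474 < 0 → root in [1.466000, 2.580000]
step 2: m = 2.023000, f(m) = 5.895850 > 0 → root in [1.466000, 2.023000]
Midpoint of [1.466000, 2.023000] = 1.744500

1.744500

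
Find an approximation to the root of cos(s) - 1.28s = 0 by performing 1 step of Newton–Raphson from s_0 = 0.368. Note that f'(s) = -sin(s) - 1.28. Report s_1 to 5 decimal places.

0.64976

s_0 = 0.368000: f = 0.462009, f' = -1.639750 → s_1 = 0.368000 - (0.462009)/(-1.639750) = 0.649756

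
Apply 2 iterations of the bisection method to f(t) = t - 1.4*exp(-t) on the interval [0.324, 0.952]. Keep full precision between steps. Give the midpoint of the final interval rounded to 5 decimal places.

f(0.324000) = -0.688550, f(0.952000) = 0.411644 (opposite signs)
step 1: m = 0.638000, f(m) = -0.101687 < 0 → root in [0.638000, 0.952000]
step 2: m = 0.795000, f(m) = 0.162786 > 0 → root in [0.638000, 0.795000]
Midpoint of [0.638000, 0.795000] = 0.716500

0.71650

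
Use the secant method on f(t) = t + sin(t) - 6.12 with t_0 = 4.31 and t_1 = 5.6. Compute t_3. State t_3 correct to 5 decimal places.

f(t_0) = -2.730128, f(t_1) = -1.151267
t_2 = 5.600000 - (-1.151267)·(5.600000 - 4.310000)/(-1.151267 - (-2.730128)) = 6.540636; f(t_2) = 0.675252
t_3 = 6.540636 - (0.675252)·(6.540636 - 5.600000)/(0.675252 - (-1.151267)) = 6.192889; f(t_3) = -0.017285

6.19289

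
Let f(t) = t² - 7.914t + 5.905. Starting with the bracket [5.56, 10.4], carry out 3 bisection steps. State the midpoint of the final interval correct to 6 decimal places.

7.072500

f(5.560000) = -7.183240, f(10.400000) = 31.759400 (opposite signs)
step 1: m = 7.980000, f(m) = 6.431680 > 0 → root in [5.560000, 7.980000]
step 2: m = 6.770000, f(m) = -1.839880 < 0 → root in [6.770000, 7.980000]
step 3: m = 7.375000, f(m) = 1.929875 > 0 → root in [6.770000, 7.375000]
Midpoint of [6.770000, 7.375000] = 7.072500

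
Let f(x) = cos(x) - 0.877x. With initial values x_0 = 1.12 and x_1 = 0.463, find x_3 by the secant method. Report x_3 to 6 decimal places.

f(x_0) = -0.546558, f(x_1) = 0.488666
x_2 = 0.463000 - (0.488666)·(0.463000 - 1.120000)/(0.488666 - (-0.546558)) = 0.773130; f(x_2) = 0.037694
x_3 = 0.773130 - (0.037694)·(0.773130 - 0.463000)/(0.037694 - (0.488666)) = 0.799051; f(x_3) = -0.003381

0.799051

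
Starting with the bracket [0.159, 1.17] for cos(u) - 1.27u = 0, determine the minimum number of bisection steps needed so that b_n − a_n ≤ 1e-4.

14

Initial width b − a = 1.17 − 0.159 = 1.011000.
After n steps the width is (b−a)/2^n; need (b−a)/2^n ≤ 1e-4.
So n ≥ log₂(1.011000/1e-4) = log₂(10110.0000) ≈ 13.3035.
Hence n = 14.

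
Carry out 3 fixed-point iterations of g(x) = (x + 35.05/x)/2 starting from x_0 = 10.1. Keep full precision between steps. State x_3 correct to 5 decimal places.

x_1 = g(10.100000) = 6.785149
x_2 = g(6.785149) = 5.975421
x_3 = g(5.975421) = 5.920558

5.92056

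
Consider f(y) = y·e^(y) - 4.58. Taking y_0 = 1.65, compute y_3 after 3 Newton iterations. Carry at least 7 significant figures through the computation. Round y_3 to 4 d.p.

1.2771

f'(y) = (y + 1)·e^(y)
y_0 = 1.650000: f = 4.011517, f' = 13.798497 → y_1 = 1.650000 - (4.011517)/(13.798497) = 1.359279
y_1 = 1.359279: f = 0.712194, f' = 9.185578 → y_2 = 1.359279 - (0.712194)/(9.185578) = 1.281745
y_2 = 1.281745: f = 0.038025, f' = 8.220945 → y_3 = 1.281745 - (0.038025)/(8.220945) = 1.277119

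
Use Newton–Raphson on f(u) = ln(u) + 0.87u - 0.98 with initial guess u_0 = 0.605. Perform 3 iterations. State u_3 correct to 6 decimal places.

1.059741

f'(u) = 1/u + 0.87
u_0 = 0.605000: f = -0.956177, f' = 2.522893 → u_1 = 0.605000 - (-0.956177)/(2.522893) = 0.984000
u_1 = 0.984000: f = -0.140049, f' = 1.886260 → u_2 = 0.984000 - (-0.140049)/(1.886260) = 1.058247
u_2 = 1.058247: f = -0.002711, f' = 1.814959 → u_3 = 1.058247 - (-0.002711)/(1.814959) = 1.059741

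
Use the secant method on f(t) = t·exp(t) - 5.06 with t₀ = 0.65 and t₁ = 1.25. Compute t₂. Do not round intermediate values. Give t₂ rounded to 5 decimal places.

Secant update: t_(k+1) = t_k − f(t_k)·(t_k − t_(k-1))/(f(t_k) − f(t_(k-1))).
f(t_0) = -3.814898, f(t_1) = -0.697071
t_2 = 1.250000 - (-0.697071)·(1.250000 - 0.650000)/(-0.697071 - (-3.814898)) = 1.384146; f(t_2) = 0.464698

1.38415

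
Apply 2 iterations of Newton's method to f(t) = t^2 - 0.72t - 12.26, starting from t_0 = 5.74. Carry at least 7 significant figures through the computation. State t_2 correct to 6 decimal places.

3.893345

Newton update: t ← t − f(t)/f'(t).
f'(t) = 2t - 0.72
t_0 = 5.740000: f = 16.554800, f' = 10.760000 → t_1 = 5.740000 - (16.554800)/(10.760000) = 4.201450
t_1 = 4.201450: f = 2.367137, f' = 7.682900 → t_2 = 4.201450 - (2.367137)/(7.682900) = 3.893345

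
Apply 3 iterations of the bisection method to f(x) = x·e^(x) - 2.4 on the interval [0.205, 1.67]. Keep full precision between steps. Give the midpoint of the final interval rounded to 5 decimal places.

1.02906

f(0.205000) = -2.148357, f(1.670000) = 6.471320 (opposite signs)
step 1: m = 0.937500, f(m) = -0.006010 < 0 → root in [0.937500, 1.670000]
step 2: m = 1.303750, f(m) = 2.401819 > 0 → root in [0.937500, 1.303750]
step 3: m = 1.120625, f(m) = 1.036700 > 0 → root in [0.937500, 1.120625]
Midpoint of [0.937500, 1.120625] = 1.029062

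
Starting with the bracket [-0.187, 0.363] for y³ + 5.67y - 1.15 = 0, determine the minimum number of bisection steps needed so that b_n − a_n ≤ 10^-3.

Initial width b − a = 0.363 − -0.187 = 0.550000.
After n steps the width is (b−a)/2^n; need (b−a)/2^n ≤ 10^-3.
So n ≥ log₂(0.550000/10^-3) = log₂(550.0000) ≈ 9.1033.
Hence n = 10.

10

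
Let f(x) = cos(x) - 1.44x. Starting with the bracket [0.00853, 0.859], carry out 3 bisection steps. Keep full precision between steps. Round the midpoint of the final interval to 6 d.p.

0.593228

f(0.008530) = 0.987680, f(0.859000) = -0.583765 (opposite signs)
step 1: m = 0.433765, f(m) = 0.282768 > 0 → root in [0.433765, 0.859000]
step 2: m = 0.646382, f(m) = -0.132523 < 0 → root in [0.433765, 0.646382]
step 3: m = 0.540074, f(m) = 0.079965 > 0 → root in [0.540074, 0.646382]
Midpoint of [0.540074, 0.646382] = 0.593228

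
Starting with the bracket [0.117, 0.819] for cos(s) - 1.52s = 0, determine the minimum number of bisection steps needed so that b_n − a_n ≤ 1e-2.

7

Initial width b − a = 0.819 − 0.117 = 0.702000.
After n steps the width is (b−a)/2^n; need (b−a)/2^n ≤ 1e-2.
So n ≥ log₂(0.702000/1e-2) = log₂(70.2000) ≈ 6.1334.
Hence n = 7.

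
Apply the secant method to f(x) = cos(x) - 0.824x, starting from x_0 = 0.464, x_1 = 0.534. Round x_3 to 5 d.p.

Secant update: x_(k+1) = x_k − f(x_k)·(x_k − x_(k-1))/(f(x_k) − f(x_(k-1))).
f(x_0) = 0.511934, f(x_1) = 0.420762
x_2 = 0.534000 - (0.420762)·(0.534000 - 0.464000)/(0.420762 - (0.511934)) = 0.857054; f(x_2) = -0.051546
x_3 = 0.857054 - (-0.051546)·(0.857054 - 0.534000)/(-0.051546 - (0.420762)) = 0.821797; f(x_3) = 0.003745

0.82180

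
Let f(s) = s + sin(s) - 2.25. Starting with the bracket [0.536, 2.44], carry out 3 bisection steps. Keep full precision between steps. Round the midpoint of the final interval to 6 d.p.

f(0.536000) = -1.203299, f(2.440000) = 0.835435 (opposite signs)
step 1: m = 1.488000, f(m) = 0.234574 > 0 → root in [0.536000, 1.488000]
step 2: m = 1.012000, f(m) = -0.390106 < 0 → root in [1.012000, 1.488000]
step 3: m = 1.250000, f(m) = -0.051015 < 0 → root in [1.250000, 1.488000]
Midpoint of [1.250000, 1.488000] = 1.369000

1.369000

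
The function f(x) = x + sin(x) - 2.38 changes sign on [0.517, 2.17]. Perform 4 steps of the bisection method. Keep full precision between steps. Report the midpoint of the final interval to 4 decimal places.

f(0.517000) = -1.368726, f(2.170000) = 0.615785 (opposite signs)
step 1: m = 1.343500, f(m) = -0.062221 < 0 → root in [1.343500, 2.170000]
step 2: m = 1.756750, f(m) = 0.359510 > 0 → root in [1.343500, 1.756750]
step 3: m = 1.550125, f(m) = 0.169911 > 0 → root in [1.343500, 1.550125]
step 4: m = 1.446813, f(m) = 0.059136 > 0 → root in [1.343500, 1.446813]
Midpoint of [1.343500, 1.446813] = 1.395156

1.3952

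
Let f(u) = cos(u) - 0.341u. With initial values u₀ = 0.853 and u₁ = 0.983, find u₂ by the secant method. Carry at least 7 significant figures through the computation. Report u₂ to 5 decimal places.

1.17627

f(u_0) = 0.366853, f(u_1) = 0.219326
u_2 = 0.983000 - (0.219326)·(0.983000 - 0.853000)/(0.219326 - (0.366853)) = 1.176267; f(u_2) = -0.016734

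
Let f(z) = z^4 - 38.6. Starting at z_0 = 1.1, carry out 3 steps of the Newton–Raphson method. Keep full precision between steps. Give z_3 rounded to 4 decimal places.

f'(z) = 4z^3
z_0 = 1.100000: f = -37.135900, f' = 5.324000 → z_1 = 1.100000 - (-37.135900)/(5.324000) = 8.075188
z_1 = 8.075188: f = 4213.569139, f' = 2106.288661 → z_2 = 8.075188 - (4213.569139)/(2106.288661) = 6.074717
z_2 = 6.074717: f = 1323.171328, f' = 896.681337 → z_3 = 6.074717 - (1323.171328)/(896.681337) = 4.599085

4.5991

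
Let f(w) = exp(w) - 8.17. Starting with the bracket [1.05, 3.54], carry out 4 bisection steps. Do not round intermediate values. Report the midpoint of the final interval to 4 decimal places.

f(1.050000) = -5.312349, f(3.540000) = 26.296919 (opposite signs)
step 1: m = 2.295000, f(m) = 1.754436 > 0 → root in [1.050000, 2.295000]
step 2: m = 1.672500, f(m) = -2.844535 < 0 → root in [1.672500, 2.295000]
step 3: m = 1.983750, f(m) = -0.900046 < 0 → root in [1.983750, 2.295000]
step 4: m = 2.139375, f(m) = 0.324127 > 0 → root in [1.983750, 2.139375]
Midpoint of [1.983750, 2.139375] = 2.061562

2.0616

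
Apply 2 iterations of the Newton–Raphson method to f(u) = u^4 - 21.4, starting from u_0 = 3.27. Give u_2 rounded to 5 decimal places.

2.25660

Newton update: u ← u − f(u)/f'(u).
f'(u) = 4u^3
u_0 = 3.270000: f = 92.938110, f' = 139.863132 → u_1 = 3.270000 - (92.938110)/(139.863132) = 2.605507
u_1 = 2.605507: f = 24.685977, f' = 70.751652 → u_2 = 2.605507 - (24.685977)/(70.751652) = 2.256596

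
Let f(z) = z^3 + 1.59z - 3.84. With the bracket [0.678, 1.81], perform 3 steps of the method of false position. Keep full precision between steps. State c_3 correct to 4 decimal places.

1.2180

f(0.678000) = -2.450314, f(1.810000) = 4.967641
step 1: c = 1.051925, f(c) = -1.003438 < 0 → new bracket [1.051925, 1.810000]
step 2: c = 1.179319, f(c) = -0.324694 < 0 → new bracket [1.179319, 1.810000]
step 3: c = 1.218012, f(c) = -0.096373 < 0 → new bracket [1.218012, 1.810000]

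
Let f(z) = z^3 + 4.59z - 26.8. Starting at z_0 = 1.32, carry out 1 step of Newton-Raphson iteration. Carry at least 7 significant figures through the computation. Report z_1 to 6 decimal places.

f'(z) = 3z^2 + 4.59
z_0 = 1.320000: f = -18.441232, f' = 9.817200 → z_1 = 1.320000 - (-18.441232)/(9.817200) = 3.198461

3.198461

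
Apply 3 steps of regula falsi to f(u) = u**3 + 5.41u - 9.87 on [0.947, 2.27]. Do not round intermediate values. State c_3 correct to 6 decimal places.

1.348659

f(0.947000) = -3.897452, f(2.270000) = 14.107783
step 1: c = 1.233379, f(c) = -1.321170 < 0 → new bracket [1.233379, 2.270000]
step 2: c = 1.322144, f(c) = -0.406002 < 0 → new bracket [1.322144, 2.270000]
step 3: c = 1.348659, f(c) = -0.120700 < 0 → new bracket [1.348659, 2.270000]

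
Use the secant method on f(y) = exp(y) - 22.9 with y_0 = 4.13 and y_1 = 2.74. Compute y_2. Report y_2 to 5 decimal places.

f(y_0) = 39.277923, f(y_1) = -7.413015
y_2 = 2.740000 - (-7.413015)·(2.740000 - 4.130000)/(-7.413015 - (39.277923)) = 2.960687; f(y_2) = -3.588763

2.96069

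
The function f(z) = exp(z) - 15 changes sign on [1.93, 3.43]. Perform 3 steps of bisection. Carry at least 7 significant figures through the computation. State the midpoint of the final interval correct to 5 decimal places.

f(1.930000) = -8.110490, f(3.430000) = 15.876643 (opposite signs)
step 1: m = 2.680000, f(m) = -0.414907 < 0 → root in [2.680000, 3.430000]
step 2: m = 3.055000, f(m) = 6.221186 > 0 → root in [2.680000, 3.055000]
step 3: m = 2.867500, f(m) = 2.592981 > 0 → root in [2.680000, 2.867500]
Midpoint of [2.680000, 2.867500] = 2.773750

2.77375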